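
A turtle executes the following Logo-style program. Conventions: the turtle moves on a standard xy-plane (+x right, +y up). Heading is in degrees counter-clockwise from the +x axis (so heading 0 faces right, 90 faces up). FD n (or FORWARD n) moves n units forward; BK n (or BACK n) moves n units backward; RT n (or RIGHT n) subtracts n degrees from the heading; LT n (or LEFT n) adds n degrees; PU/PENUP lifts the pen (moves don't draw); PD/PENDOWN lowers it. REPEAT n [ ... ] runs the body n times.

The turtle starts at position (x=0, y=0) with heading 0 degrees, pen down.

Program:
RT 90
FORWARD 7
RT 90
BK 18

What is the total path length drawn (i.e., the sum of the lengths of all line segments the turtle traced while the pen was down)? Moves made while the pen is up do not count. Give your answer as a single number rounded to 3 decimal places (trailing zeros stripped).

Executing turtle program step by step:
Start: pos=(0,0), heading=0, pen down
RT 90: heading 0 -> 270
FD 7: (0,0) -> (0,-7) [heading=270, draw]
RT 90: heading 270 -> 180
BK 18: (0,-7) -> (18,-7) [heading=180, draw]
Final: pos=(18,-7), heading=180, 2 segment(s) drawn

Segment lengths:
  seg 1: (0,0) -> (0,-7), length = 7
  seg 2: (0,-7) -> (18,-7), length = 18
Total = 25

Answer: 25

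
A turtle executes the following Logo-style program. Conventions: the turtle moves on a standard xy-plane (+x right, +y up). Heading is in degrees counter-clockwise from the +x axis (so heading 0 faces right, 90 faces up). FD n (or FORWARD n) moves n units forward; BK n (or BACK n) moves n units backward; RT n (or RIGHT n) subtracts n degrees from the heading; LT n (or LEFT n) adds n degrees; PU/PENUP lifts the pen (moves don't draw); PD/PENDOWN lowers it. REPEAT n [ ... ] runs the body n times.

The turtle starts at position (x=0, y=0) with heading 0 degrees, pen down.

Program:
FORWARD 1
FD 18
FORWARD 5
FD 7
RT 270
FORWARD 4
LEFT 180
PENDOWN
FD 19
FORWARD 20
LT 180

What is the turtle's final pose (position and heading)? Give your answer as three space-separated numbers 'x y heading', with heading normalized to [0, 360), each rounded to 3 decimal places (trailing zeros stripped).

Answer: 31 -35 90

Derivation:
Executing turtle program step by step:
Start: pos=(0,0), heading=0, pen down
FD 1: (0,0) -> (1,0) [heading=0, draw]
FD 18: (1,0) -> (19,0) [heading=0, draw]
FD 5: (19,0) -> (24,0) [heading=0, draw]
FD 7: (24,0) -> (31,0) [heading=0, draw]
RT 270: heading 0 -> 90
FD 4: (31,0) -> (31,4) [heading=90, draw]
LT 180: heading 90 -> 270
PD: pen down
FD 19: (31,4) -> (31,-15) [heading=270, draw]
FD 20: (31,-15) -> (31,-35) [heading=270, draw]
LT 180: heading 270 -> 90
Final: pos=(31,-35), heading=90, 7 segment(s) drawn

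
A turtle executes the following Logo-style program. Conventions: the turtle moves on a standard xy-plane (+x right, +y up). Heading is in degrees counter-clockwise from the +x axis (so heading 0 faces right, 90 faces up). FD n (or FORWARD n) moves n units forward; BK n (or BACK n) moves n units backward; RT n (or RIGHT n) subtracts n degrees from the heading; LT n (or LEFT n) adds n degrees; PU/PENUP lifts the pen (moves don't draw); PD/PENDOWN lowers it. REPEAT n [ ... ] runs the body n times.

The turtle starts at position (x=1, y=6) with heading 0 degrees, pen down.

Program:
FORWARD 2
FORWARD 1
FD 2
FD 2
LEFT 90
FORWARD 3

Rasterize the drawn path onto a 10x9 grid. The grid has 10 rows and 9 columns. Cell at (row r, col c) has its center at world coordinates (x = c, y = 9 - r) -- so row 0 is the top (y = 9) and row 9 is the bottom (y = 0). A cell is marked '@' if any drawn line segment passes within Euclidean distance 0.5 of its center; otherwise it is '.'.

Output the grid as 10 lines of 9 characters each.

Answer: ........@
........@
........@
.@@@@@@@@
.........
.........
.........
.........
.........
.........

Derivation:
Segment 0: (1,6) -> (3,6)
Segment 1: (3,6) -> (4,6)
Segment 2: (4,6) -> (6,6)
Segment 3: (6,6) -> (8,6)
Segment 4: (8,6) -> (8,9)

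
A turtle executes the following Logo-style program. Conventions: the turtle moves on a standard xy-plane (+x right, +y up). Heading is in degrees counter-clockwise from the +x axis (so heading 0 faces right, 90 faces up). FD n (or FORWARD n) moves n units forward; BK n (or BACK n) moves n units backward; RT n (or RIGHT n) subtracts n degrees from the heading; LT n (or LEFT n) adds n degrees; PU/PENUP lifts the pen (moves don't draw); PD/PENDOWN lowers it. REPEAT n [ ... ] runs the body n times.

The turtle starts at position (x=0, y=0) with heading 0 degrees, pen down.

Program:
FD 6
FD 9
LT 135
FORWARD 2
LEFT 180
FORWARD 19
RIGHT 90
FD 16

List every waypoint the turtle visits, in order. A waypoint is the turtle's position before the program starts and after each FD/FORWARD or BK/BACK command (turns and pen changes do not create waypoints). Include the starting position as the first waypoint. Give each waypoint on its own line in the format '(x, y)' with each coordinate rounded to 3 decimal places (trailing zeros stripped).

Answer: (0, 0)
(6, 0)
(15, 0)
(13.586, 1.414)
(27.021, -12.021)
(15.707, -23.335)

Derivation:
Executing turtle program step by step:
Start: pos=(0,0), heading=0, pen down
FD 6: (0,0) -> (6,0) [heading=0, draw]
FD 9: (6,0) -> (15,0) [heading=0, draw]
LT 135: heading 0 -> 135
FD 2: (15,0) -> (13.586,1.414) [heading=135, draw]
LT 180: heading 135 -> 315
FD 19: (13.586,1.414) -> (27.021,-12.021) [heading=315, draw]
RT 90: heading 315 -> 225
FD 16: (27.021,-12.021) -> (15.707,-23.335) [heading=225, draw]
Final: pos=(15.707,-23.335), heading=225, 5 segment(s) drawn
Waypoints (6 total):
(0, 0)
(6, 0)
(15, 0)
(13.586, 1.414)
(27.021, -12.021)
(15.707, -23.335)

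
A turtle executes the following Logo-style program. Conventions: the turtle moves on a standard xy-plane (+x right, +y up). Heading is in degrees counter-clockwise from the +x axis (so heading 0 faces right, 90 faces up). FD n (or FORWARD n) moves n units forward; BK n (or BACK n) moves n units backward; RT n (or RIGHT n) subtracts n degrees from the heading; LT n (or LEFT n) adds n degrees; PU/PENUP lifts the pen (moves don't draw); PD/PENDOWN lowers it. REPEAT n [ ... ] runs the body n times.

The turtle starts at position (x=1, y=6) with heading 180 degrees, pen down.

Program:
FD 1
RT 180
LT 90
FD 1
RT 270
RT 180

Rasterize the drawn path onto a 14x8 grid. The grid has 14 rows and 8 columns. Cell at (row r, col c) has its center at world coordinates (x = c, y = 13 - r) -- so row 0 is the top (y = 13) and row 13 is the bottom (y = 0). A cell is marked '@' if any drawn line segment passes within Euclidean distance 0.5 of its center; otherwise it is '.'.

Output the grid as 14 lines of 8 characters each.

Segment 0: (1,6) -> (0,6)
Segment 1: (0,6) -> (0,7)

Answer: ........
........
........
........
........
........
@.......
@@......
........
........
........
........
........
........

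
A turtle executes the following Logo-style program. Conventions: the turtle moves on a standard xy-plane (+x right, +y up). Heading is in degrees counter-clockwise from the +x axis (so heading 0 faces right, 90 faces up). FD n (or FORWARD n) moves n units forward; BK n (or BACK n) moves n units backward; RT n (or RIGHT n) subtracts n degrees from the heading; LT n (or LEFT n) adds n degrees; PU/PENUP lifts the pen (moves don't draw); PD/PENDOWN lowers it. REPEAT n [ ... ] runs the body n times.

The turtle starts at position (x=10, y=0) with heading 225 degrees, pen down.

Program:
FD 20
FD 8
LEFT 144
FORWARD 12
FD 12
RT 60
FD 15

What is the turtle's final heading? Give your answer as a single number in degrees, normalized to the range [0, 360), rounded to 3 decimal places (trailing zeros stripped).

Answer: 309

Derivation:
Executing turtle program step by step:
Start: pos=(10,0), heading=225, pen down
FD 20: (10,0) -> (-4.142,-14.142) [heading=225, draw]
FD 8: (-4.142,-14.142) -> (-9.799,-19.799) [heading=225, draw]
LT 144: heading 225 -> 9
FD 12: (-9.799,-19.799) -> (2.053,-17.922) [heading=9, draw]
FD 12: (2.053,-17.922) -> (13.906,-16.045) [heading=9, draw]
RT 60: heading 9 -> 309
FD 15: (13.906,-16.045) -> (23.345,-27.702) [heading=309, draw]
Final: pos=(23.345,-27.702), heading=309, 5 segment(s) drawn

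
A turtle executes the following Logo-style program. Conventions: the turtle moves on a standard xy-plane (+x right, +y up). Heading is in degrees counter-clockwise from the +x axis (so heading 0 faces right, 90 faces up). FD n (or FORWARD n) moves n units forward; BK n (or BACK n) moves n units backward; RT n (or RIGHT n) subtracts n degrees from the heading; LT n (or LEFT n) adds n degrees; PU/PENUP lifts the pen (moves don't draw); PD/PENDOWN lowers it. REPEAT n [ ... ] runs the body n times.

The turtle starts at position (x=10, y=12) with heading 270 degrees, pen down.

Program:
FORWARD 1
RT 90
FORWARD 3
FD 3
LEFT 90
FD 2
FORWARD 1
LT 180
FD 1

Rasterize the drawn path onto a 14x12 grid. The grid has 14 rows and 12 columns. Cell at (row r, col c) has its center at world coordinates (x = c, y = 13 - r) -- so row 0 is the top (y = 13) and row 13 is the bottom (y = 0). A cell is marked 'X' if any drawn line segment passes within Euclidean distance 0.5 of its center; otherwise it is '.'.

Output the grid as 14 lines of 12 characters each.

Segment 0: (10,12) -> (10,11)
Segment 1: (10,11) -> (7,11)
Segment 2: (7,11) -> (4,11)
Segment 3: (4,11) -> (4,9)
Segment 4: (4,9) -> (4,8)
Segment 5: (4,8) -> (4,9)

Answer: ............
..........X.
....XXXXXXX.
....X.......
....X.......
....X.......
............
............
............
............
............
............
............
............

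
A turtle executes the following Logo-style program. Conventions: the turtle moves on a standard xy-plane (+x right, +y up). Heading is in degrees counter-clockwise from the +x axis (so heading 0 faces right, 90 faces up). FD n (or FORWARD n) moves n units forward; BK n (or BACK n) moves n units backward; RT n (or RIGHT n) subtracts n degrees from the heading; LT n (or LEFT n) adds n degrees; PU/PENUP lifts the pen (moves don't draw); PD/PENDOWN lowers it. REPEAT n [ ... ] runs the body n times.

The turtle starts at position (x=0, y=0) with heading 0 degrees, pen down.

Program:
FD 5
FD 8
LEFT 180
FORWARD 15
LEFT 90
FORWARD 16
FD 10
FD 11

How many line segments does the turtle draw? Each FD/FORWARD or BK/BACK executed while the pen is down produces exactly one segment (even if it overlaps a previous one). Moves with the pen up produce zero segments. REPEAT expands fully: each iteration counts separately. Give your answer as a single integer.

Executing turtle program step by step:
Start: pos=(0,0), heading=0, pen down
FD 5: (0,0) -> (5,0) [heading=0, draw]
FD 8: (5,0) -> (13,0) [heading=0, draw]
LT 180: heading 0 -> 180
FD 15: (13,0) -> (-2,0) [heading=180, draw]
LT 90: heading 180 -> 270
FD 16: (-2,0) -> (-2,-16) [heading=270, draw]
FD 10: (-2,-16) -> (-2,-26) [heading=270, draw]
FD 11: (-2,-26) -> (-2,-37) [heading=270, draw]
Final: pos=(-2,-37), heading=270, 6 segment(s) drawn
Segments drawn: 6

Answer: 6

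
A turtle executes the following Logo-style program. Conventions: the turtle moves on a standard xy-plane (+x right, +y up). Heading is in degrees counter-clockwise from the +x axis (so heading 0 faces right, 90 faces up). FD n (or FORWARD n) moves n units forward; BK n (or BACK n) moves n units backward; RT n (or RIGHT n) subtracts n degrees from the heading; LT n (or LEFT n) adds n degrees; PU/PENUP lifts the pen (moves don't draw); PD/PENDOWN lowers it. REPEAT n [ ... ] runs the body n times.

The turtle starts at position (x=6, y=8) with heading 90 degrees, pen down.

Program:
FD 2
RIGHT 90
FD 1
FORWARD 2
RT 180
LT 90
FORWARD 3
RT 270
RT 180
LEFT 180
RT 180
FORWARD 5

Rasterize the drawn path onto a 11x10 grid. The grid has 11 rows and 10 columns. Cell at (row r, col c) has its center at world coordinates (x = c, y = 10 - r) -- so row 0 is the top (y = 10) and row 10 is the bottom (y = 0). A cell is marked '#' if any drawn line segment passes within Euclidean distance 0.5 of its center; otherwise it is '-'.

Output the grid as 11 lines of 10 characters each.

Segment 0: (6,8) -> (6,10)
Segment 1: (6,10) -> (7,10)
Segment 2: (7,10) -> (9,10)
Segment 3: (9,10) -> (9,7)
Segment 4: (9,7) -> (4,7)

Answer: ------####
------#--#
------#--#
----######
----------
----------
----------
----------
----------
----------
----------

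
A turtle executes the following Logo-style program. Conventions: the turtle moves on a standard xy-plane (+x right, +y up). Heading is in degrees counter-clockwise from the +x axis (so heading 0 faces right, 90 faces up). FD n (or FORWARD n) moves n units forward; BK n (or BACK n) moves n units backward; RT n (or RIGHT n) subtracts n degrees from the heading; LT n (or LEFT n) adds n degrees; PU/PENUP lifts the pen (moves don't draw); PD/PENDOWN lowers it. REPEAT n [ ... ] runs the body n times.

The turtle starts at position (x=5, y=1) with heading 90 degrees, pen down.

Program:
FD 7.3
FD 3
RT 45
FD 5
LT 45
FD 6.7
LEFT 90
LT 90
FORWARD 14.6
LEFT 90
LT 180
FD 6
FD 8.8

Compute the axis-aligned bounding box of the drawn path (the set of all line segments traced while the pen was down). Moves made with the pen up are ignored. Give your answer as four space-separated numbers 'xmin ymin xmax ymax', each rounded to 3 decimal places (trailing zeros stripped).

Answer: -6.264 1 8.536 21.536

Derivation:
Executing turtle program step by step:
Start: pos=(5,1), heading=90, pen down
FD 7.3: (5,1) -> (5,8.3) [heading=90, draw]
FD 3: (5,8.3) -> (5,11.3) [heading=90, draw]
RT 45: heading 90 -> 45
FD 5: (5,11.3) -> (8.536,14.836) [heading=45, draw]
LT 45: heading 45 -> 90
FD 6.7: (8.536,14.836) -> (8.536,21.536) [heading=90, draw]
LT 90: heading 90 -> 180
LT 90: heading 180 -> 270
FD 14.6: (8.536,21.536) -> (8.536,6.936) [heading=270, draw]
LT 90: heading 270 -> 0
LT 180: heading 0 -> 180
FD 6: (8.536,6.936) -> (2.536,6.936) [heading=180, draw]
FD 8.8: (2.536,6.936) -> (-6.264,6.936) [heading=180, draw]
Final: pos=(-6.264,6.936), heading=180, 7 segment(s) drawn

Segment endpoints: x in {-6.264, 2.536, 5, 5, 8.536, 8.536}, y in {1, 6.936, 6.936, 6.936, 8.3, 11.3, 14.836, 21.536}
xmin=-6.264, ymin=1, xmax=8.536, ymax=21.536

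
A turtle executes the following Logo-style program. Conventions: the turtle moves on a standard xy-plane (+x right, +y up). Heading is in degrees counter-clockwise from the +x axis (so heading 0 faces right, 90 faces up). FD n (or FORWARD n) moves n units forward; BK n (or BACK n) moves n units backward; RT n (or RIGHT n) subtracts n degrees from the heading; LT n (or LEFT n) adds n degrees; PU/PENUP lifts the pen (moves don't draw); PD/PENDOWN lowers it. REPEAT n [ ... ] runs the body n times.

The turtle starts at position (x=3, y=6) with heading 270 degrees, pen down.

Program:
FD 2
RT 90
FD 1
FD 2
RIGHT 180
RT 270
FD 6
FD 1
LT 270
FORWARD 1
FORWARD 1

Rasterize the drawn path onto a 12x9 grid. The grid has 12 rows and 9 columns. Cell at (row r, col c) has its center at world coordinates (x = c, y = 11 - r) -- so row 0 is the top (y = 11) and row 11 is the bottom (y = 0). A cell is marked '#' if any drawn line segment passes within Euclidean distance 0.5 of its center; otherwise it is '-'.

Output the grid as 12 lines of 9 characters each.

Segment 0: (3,6) -> (3,4)
Segment 1: (3,4) -> (2,4)
Segment 2: (2,4) -> (-0,4)
Segment 3: (-0,4) -> (-0,10)
Segment 4: (-0,10) -> (-0,11)
Segment 5: (-0,11) -> (1,11)
Segment 6: (1,11) -> (2,11)

Answer: ###------
#--------
#--------
#--------
#--------
#--#-----
#--#-----
####-----
---------
---------
---------
---------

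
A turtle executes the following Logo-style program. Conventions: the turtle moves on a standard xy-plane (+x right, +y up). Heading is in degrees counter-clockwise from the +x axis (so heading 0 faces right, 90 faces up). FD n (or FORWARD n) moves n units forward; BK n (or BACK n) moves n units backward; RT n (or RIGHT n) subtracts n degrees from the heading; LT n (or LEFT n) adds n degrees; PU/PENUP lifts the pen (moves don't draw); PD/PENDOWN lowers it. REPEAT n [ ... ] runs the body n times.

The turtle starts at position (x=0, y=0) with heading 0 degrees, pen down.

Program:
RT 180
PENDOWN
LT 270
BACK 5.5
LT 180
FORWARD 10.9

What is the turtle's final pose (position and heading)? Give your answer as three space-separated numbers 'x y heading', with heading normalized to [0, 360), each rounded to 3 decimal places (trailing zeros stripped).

Answer: 0 -16.4 270

Derivation:
Executing turtle program step by step:
Start: pos=(0,0), heading=0, pen down
RT 180: heading 0 -> 180
PD: pen down
LT 270: heading 180 -> 90
BK 5.5: (0,0) -> (0,-5.5) [heading=90, draw]
LT 180: heading 90 -> 270
FD 10.9: (0,-5.5) -> (0,-16.4) [heading=270, draw]
Final: pos=(0,-16.4), heading=270, 2 segment(s) drawn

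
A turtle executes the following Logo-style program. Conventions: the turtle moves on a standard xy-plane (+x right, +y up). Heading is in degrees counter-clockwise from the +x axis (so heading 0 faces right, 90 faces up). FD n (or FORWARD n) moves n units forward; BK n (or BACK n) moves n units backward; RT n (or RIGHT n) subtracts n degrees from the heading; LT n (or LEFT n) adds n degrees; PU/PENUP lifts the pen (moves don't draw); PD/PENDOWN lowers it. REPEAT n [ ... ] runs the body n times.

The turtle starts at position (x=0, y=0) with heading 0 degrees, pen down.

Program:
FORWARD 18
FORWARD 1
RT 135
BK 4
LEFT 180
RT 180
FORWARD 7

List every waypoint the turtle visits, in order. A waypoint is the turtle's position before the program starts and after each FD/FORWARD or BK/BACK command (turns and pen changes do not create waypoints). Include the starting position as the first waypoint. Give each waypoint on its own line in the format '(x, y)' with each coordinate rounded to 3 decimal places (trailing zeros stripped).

Executing turtle program step by step:
Start: pos=(0,0), heading=0, pen down
FD 18: (0,0) -> (18,0) [heading=0, draw]
FD 1: (18,0) -> (19,0) [heading=0, draw]
RT 135: heading 0 -> 225
BK 4: (19,0) -> (21.828,2.828) [heading=225, draw]
LT 180: heading 225 -> 45
RT 180: heading 45 -> 225
FD 7: (21.828,2.828) -> (16.879,-2.121) [heading=225, draw]
Final: pos=(16.879,-2.121), heading=225, 4 segment(s) drawn
Waypoints (5 total):
(0, 0)
(18, 0)
(19, 0)
(21.828, 2.828)
(16.879, -2.121)

Answer: (0, 0)
(18, 0)
(19, 0)
(21.828, 2.828)
(16.879, -2.121)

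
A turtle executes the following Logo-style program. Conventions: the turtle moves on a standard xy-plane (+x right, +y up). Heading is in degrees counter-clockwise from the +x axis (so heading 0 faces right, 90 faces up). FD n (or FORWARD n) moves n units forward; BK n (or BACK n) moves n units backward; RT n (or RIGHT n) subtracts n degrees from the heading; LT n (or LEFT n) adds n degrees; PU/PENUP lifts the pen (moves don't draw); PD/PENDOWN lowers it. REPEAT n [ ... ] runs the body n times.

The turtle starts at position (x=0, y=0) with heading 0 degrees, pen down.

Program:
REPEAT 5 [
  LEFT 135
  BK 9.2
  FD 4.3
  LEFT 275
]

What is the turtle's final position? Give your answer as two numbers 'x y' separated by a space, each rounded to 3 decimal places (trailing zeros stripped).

Executing turtle program step by step:
Start: pos=(0,0), heading=0, pen down
REPEAT 5 [
  -- iteration 1/5 --
  LT 135: heading 0 -> 135
  BK 9.2: (0,0) -> (6.505,-6.505) [heading=135, draw]
  FD 4.3: (6.505,-6.505) -> (3.465,-3.465) [heading=135, draw]
  LT 275: heading 135 -> 50
  -- iteration 2/5 --
  LT 135: heading 50 -> 185
  BK 9.2: (3.465,-3.465) -> (12.63,-2.663) [heading=185, draw]
  FD 4.3: (12.63,-2.663) -> (8.346,-3.038) [heading=185, draw]
  LT 275: heading 185 -> 100
  -- iteration 3/5 --
  LT 135: heading 100 -> 235
  BK 9.2: (8.346,-3.038) -> (13.623,4.498) [heading=235, draw]
  FD 4.3: (13.623,4.498) -> (11.157,0.976) [heading=235, draw]
  LT 275: heading 235 -> 150
  -- iteration 4/5 --
  LT 135: heading 150 -> 285
  BK 9.2: (11.157,0.976) -> (8.776,9.863) [heading=285, draw]
  FD 4.3: (8.776,9.863) -> (9.888,5.709) [heading=285, draw]
  LT 275: heading 285 -> 200
  -- iteration 5/5 --
  LT 135: heading 200 -> 335
  BK 9.2: (9.888,5.709) -> (1.55,9.597) [heading=335, draw]
  FD 4.3: (1.55,9.597) -> (5.448,7.78) [heading=335, draw]
  LT 275: heading 335 -> 250
]
Final: pos=(5.448,7.78), heading=250, 10 segment(s) drawn

Answer: 5.448 7.78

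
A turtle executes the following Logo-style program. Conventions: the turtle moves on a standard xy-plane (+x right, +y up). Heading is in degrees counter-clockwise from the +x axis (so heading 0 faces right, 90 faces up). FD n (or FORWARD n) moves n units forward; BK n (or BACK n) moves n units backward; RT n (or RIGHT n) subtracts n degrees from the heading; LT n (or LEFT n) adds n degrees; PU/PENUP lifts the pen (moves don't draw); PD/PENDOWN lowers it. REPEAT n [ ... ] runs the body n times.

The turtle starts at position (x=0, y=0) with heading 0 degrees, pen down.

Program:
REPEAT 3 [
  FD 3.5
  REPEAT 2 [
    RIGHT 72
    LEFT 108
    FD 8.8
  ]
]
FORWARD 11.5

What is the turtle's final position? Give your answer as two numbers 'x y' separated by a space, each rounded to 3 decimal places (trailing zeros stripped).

Executing turtle program step by step:
Start: pos=(0,0), heading=0, pen down
REPEAT 3 [
  -- iteration 1/3 --
  FD 3.5: (0,0) -> (3.5,0) [heading=0, draw]
  REPEAT 2 [
    -- iteration 1/2 --
    RT 72: heading 0 -> 288
    LT 108: heading 288 -> 36
    FD 8.8: (3.5,0) -> (10.619,5.173) [heading=36, draw]
    -- iteration 2/2 --
    RT 72: heading 36 -> 324
    LT 108: heading 324 -> 72
    FD 8.8: (10.619,5.173) -> (13.339,13.542) [heading=72, draw]
  ]
  -- iteration 2/3 --
  FD 3.5: (13.339,13.542) -> (14.42,16.871) [heading=72, draw]
  REPEAT 2 [
    -- iteration 1/2 --
    RT 72: heading 72 -> 0
    LT 108: heading 0 -> 108
    FD 8.8: (14.42,16.871) -> (11.701,25.24) [heading=108, draw]
    -- iteration 2/2 --
    RT 72: heading 108 -> 36
    LT 108: heading 36 -> 144
    FD 8.8: (11.701,25.24) -> (4.582,30.412) [heading=144, draw]
  ]
  -- iteration 3/3 --
  FD 3.5: (4.582,30.412) -> (1.75,32.47) [heading=144, draw]
  REPEAT 2 [
    -- iteration 1/2 --
    RT 72: heading 144 -> 72
    LT 108: heading 72 -> 180
    FD 8.8: (1.75,32.47) -> (-7.05,32.47) [heading=180, draw]
    -- iteration 2/2 --
    RT 72: heading 180 -> 108
    LT 108: heading 108 -> 216
    FD 8.8: (-7.05,32.47) -> (-14.169,27.297) [heading=216, draw]
  ]
]
FD 11.5: (-14.169,27.297) -> (-23.473,20.538) [heading=216, draw]
Final: pos=(-23.473,20.538), heading=216, 10 segment(s) drawn

Answer: -23.473 20.538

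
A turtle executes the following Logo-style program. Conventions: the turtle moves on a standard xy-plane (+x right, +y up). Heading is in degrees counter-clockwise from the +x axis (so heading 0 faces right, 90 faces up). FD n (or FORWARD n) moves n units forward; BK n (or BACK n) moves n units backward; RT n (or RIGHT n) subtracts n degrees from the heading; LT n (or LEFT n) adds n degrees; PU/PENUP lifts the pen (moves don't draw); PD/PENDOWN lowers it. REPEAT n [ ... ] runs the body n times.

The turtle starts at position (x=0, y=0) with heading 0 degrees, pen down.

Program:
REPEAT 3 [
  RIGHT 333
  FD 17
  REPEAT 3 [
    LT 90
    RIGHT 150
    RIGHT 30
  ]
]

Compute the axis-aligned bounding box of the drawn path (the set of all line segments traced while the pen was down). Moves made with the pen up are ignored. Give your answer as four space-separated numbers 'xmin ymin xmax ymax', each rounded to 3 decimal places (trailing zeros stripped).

Answer: -1.266 0 15.147 17.71

Derivation:
Executing turtle program step by step:
Start: pos=(0,0), heading=0, pen down
REPEAT 3 [
  -- iteration 1/3 --
  RT 333: heading 0 -> 27
  FD 17: (0,0) -> (15.147,7.718) [heading=27, draw]
  REPEAT 3 [
    -- iteration 1/3 --
    LT 90: heading 27 -> 117
    RT 150: heading 117 -> 327
    RT 30: heading 327 -> 297
    -- iteration 2/3 --
    LT 90: heading 297 -> 27
    RT 150: heading 27 -> 237
    RT 30: heading 237 -> 207
    -- iteration 3/3 --
    LT 90: heading 207 -> 297
    RT 150: heading 297 -> 147
    RT 30: heading 147 -> 117
  ]
  -- iteration 2/3 --
  RT 333: heading 117 -> 144
  FD 17: (15.147,7.718) -> (1.394,17.71) [heading=144, draw]
  REPEAT 3 [
    -- iteration 1/3 --
    LT 90: heading 144 -> 234
    RT 150: heading 234 -> 84
    RT 30: heading 84 -> 54
    -- iteration 2/3 --
    LT 90: heading 54 -> 144
    RT 150: heading 144 -> 354
    RT 30: heading 354 -> 324
    -- iteration 3/3 --
    LT 90: heading 324 -> 54
    RT 150: heading 54 -> 264
    RT 30: heading 264 -> 234
  ]
  -- iteration 3/3 --
  RT 333: heading 234 -> 261
  FD 17: (1.394,17.71) -> (-1.266,0.919) [heading=261, draw]
  REPEAT 3 [
    -- iteration 1/3 --
    LT 90: heading 261 -> 351
    RT 150: heading 351 -> 201
    RT 30: heading 201 -> 171
    -- iteration 2/3 --
    LT 90: heading 171 -> 261
    RT 150: heading 261 -> 111
    RT 30: heading 111 -> 81
    -- iteration 3/3 --
    LT 90: heading 81 -> 171
    RT 150: heading 171 -> 21
    RT 30: heading 21 -> 351
  ]
]
Final: pos=(-1.266,0.919), heading=351, 3 segment(s) drawn

Segment endpoints: x in {-1.266, 0, 1.394, 15.147}, y in {0, 0.919, 7.718, 17.71}
xmin=-1.266, ymin=0, xmax=15.147, ymax=17.71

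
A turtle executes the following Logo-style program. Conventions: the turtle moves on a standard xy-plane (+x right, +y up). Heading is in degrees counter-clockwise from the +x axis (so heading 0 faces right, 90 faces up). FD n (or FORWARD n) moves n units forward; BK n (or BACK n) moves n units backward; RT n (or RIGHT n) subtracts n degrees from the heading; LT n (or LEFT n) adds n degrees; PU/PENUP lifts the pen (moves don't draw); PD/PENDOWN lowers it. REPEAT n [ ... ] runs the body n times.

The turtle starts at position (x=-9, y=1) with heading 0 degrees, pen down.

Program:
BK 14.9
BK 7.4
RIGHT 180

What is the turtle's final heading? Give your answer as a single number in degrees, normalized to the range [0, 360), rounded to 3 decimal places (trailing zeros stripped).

Answer: 180

Derivation:
Executing turtle program step by step:
Start: pos=(-9,1), heading=0, pen down
BK 14.9: (-9,1) -> (-23.9,1) [heading=0, draw]
BK 7.4: (-23.9,1) -> (-31.3,1) [heading=0, draw]
RT 180: heading 0 -> 180
Final: pos=(-31.3,1), heading=180, 2 segment(s) drawn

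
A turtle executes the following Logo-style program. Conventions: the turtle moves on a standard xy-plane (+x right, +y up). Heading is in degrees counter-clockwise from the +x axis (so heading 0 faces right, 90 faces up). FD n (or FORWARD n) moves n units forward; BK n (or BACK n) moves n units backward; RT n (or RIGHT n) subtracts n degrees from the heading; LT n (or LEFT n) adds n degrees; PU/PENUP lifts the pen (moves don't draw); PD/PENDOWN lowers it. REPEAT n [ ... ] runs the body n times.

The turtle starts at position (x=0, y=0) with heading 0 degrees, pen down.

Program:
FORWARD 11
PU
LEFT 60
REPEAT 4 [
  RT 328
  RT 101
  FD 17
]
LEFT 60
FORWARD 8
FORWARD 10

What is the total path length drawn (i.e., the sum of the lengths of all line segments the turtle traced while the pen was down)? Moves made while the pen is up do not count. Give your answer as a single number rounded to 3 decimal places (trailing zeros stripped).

Answer: 11

Derivation:
Executing turtle program step by step:
Start: pos=(0,0), heading=0, pen down
FD 11: (0,0) -> (11,0) [heading=0, draw]
PU: pen up
LT 60: heading 0 -> 60
REPEAT 4 [
  -- iteration 1/4 --
  RT 328: heading 60 -> 92
  RT 101: heading 92 -> 351
  FD 17: (11,0) -> (27.791,-2.659) [heading=351, move]
  -- iteration 2/4 --
  RT 328: heading 351 -> 23
  RT 101: heading 23 -> 282
  FD 17: (27.791,-2.659) -> (31.325,-19.288) [heading=282, move]
  -- iteration 3/4 --
  RT 328: heading 282 -> 314
  RT 101: heading 314 -> 213
  FD 17: (31.325,-19.288) -> (17.068,-28.547) [heading=213, move]
  -- iteration 4/4 --
  RT 328: heading 213 -> 245
  RT 101: heading 245 -> 144
  FD 17: (17.068,-28.547) -> (3.315,-18.554) [heading=144, move]
]
LT 60: heading 144 -> 204
FD 8: (3.315,-18.554) -> (-3.994,-21.808) [heading=204, move]
FD 10: (-3.994,-21.808) -> (-13.129,-25.876) [heading=204, move]
Final: pos=(-13.129,-25.876), heading=204, 1 segment(s) drawn

Segment lengths:
  seg 1: (0,0) -> (11,0), length = 11
Total = 11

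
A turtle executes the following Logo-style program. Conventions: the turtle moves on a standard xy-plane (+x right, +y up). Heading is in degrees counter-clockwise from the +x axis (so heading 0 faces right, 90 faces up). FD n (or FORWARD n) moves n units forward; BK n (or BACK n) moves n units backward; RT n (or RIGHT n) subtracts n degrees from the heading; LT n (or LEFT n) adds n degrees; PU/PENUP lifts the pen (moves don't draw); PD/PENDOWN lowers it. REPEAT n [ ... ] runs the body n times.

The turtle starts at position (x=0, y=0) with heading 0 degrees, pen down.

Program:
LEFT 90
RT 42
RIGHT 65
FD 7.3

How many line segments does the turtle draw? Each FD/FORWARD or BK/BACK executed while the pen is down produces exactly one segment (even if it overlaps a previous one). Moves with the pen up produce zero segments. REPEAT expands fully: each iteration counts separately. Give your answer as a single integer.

Executing turtle program step by step:
Start: pos=(0,0), heading=0, pen down
LT 90: heading 0 -> 90
RT 42: heading 90 -> 48
RT 65: heading 48 -> 343
FD 7.3: (0,0) -> (6.981,-2.134) [heading=343, draw]
Final: pos=(6.981,-2.134), heading=343, 1 segment(s) drawn
Segments drawn: 1

Answer: 1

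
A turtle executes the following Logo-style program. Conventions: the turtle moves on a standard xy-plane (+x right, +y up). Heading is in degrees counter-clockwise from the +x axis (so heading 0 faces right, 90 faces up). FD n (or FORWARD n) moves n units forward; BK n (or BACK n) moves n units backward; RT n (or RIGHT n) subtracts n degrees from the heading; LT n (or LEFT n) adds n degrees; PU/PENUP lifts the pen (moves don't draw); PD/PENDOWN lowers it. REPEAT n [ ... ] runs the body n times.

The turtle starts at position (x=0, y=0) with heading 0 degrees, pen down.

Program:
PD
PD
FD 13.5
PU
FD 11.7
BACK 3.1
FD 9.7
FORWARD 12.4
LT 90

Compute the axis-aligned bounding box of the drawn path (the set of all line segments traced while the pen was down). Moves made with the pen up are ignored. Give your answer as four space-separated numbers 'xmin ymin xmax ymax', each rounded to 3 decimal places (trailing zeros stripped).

Answer: 0 0 13.5 0

Derivation:
Executing turtle program step by step:
Start: pos=(0,0), heading=0, pen down
PD: pen down
PD: pen down
FD 13.5: (0,0) -> (13.5,0) [heading=0, draw]
PU: pen up
FD 11.7: (13.5,0) -> (25.2,0) [heading=0, move]
BK 3.1: (25.2,0) -> (22.1,0) [heading=0, move]
FD 9.7: (22.1,0) -> (31.8,0) [heading=0, move]
FD 12.4: (31.8,0) -> (44.2,0) [heading=0, move]
LT 90: heading 0 -> 90
Final: pos=(44.2,0), heading=90, 1 segment(s) drawn

Segment endpoints: x in {0, 13.5}, y in {0}
xmin=0, ymin=0, xmax=13.5, ymax=0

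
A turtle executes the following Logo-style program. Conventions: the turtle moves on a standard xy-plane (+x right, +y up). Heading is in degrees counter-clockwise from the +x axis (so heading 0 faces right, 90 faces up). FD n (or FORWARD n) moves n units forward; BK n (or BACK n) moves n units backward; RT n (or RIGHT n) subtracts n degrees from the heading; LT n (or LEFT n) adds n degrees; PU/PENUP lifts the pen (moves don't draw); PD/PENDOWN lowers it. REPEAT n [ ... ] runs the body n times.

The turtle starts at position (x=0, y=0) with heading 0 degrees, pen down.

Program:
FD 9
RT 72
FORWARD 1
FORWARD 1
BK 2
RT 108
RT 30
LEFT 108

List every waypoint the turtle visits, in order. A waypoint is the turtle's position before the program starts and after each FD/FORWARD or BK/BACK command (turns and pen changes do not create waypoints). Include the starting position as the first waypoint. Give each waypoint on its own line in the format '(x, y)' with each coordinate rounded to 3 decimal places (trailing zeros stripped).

Executing turtle program step by step:
Start: pos=(0,0), heading=0, pen down
FD 9: (0,0) -> (9,0) [heading=0, draw]
RT 72: heading 0 -> 288
FD 1: (9,0) -> (9.309,-0.951) [heading=288, draw]
FD 1: (9.309,-0.951) -> (9.618,-1.902) [heading=288, draw]
BK 2: (9.618,-1.902) -> (9,0) [heading=288, draw]
RT 108: heading 288 -> 180
RT 30: heading 180 -> 150
LT 108: heading 150 -> 258
Final: pos=(9,0), heading=258, 4 segment(s) drawn
Waypoints (5 total):
(0, 0)
(9, 0)
(9.309, -0.951)
(9.618, -1.902)
(9, 0)

Answer: (0, 0)
(9, 0)
(9.309, -0.951)
(9.618, -1.902)
(9, 0)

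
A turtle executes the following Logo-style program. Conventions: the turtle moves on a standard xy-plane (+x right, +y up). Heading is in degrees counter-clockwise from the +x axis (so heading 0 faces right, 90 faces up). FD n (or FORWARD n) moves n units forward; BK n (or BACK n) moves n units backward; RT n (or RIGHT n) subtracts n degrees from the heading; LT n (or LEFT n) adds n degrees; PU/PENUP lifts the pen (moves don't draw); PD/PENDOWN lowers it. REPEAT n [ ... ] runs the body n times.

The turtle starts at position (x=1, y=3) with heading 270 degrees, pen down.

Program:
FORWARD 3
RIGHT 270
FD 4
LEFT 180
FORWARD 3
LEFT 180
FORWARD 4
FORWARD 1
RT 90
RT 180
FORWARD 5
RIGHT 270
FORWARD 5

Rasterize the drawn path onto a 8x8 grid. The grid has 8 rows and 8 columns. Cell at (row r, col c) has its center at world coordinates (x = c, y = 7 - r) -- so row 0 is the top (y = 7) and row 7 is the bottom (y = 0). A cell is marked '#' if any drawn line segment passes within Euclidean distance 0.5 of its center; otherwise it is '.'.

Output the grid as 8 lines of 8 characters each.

Answer: ........
........
..######
.......#
.#.....#
.#.....#
.#.....#
.#######

Derivation:
Segment 0: (1,3) -> (1,0)
Segment 1: (1,0) -> (5,0)
Segment 2: (5,0) -> (2,0)
Segment 3: (2,0) -> (6,-0)
Segment 4: (6,-0) -> (7,-0)
Segment 5: (7,-0) -> (7,5)
Segment 6: (7,5) -> (2,5)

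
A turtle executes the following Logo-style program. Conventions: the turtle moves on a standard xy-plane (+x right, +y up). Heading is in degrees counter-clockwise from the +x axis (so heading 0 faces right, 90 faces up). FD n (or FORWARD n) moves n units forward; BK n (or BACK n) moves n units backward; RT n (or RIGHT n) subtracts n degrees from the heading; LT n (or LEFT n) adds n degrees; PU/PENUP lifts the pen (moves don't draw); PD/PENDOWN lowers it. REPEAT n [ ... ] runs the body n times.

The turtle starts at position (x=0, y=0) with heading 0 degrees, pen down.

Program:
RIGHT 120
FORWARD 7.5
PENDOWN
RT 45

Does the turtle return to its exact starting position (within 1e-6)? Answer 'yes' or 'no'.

Executing turtle program step by step:
Start: pos=(0,0), heading=0, pen down
RT 120: heading 0 -> 240
FD 7.5: (0,0) -> (-3.75,-6.495) [heading=240, draw]
PD: pen down
RT 45: heading 240 -> 195
Final: pos=(-3.75,-6.495), heading=195, 1 segment(s) drawn

Start position: (0, 0)
Final position: (-3.75, -6.495)
Distance = 7.5; >= 1e-6 -> NOT closed

Answer: no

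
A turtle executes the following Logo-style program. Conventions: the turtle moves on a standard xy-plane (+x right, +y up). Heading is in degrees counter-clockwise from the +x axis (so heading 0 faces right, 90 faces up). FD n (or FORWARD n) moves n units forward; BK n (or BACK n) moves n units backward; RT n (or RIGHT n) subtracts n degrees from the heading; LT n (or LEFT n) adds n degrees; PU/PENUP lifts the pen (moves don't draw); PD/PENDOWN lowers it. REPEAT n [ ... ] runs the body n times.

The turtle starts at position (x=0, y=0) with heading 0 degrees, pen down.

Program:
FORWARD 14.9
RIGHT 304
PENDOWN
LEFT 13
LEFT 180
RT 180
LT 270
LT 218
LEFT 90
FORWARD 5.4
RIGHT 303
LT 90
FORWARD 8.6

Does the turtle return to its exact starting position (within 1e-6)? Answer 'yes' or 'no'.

Executing turtle program step by step:
Start: pos=(0,0), heading=0, pen down
FD 14.9: (0,0) -> (14.9,0) [heading=0, draw]
RT 304: heading 0 -> 56
PD: pen down
LT 13: heading 56 -> 69
LT 180: heading 69 -> 249
RT 180: heading 249 -> 69
LT 270: heading 69 -> 339
LT 218: heading 339 -> 197
LT 90: heading 197 -> 287
FD 5.4: (14.9,0) -> (16.479,-5.164) [heading=287, draw]
RT 303: heading 287 -> 344
LT 90: heading 344 -> 74
FD 8.6: (16.479,-5.164) -> (18.849,3.103) [heading=74, draw]
Final: pos=(18.849,3.103), heading=74, 3 segment(s) drawn

Start position: (0, 0)
Final position: (18.849, 3.103)
Distance = 19.103; >= 1e-6 -> NOT closed

Answer: no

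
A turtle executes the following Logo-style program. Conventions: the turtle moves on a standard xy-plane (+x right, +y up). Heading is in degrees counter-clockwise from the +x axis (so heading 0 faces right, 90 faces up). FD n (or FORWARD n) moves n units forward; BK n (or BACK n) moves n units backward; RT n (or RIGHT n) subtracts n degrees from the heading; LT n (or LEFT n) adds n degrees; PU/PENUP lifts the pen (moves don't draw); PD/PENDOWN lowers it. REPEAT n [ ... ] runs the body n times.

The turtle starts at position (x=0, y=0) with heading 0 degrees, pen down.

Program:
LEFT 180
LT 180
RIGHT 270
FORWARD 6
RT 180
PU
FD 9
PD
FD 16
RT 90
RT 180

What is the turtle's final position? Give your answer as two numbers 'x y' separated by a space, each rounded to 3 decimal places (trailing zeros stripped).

Answer: 0 -19

Derivation:
Executing turtle program step by step:
Start: pos=(0,0), heading=0, pen down
LT 180: heading 0 -> 180
LT 180: heading 180 -> 0
RT 270: heading 0 -> 90
FD 6: (0,0) -> (0,6) [heading=90, draw]
RT 180: heading 90 -> 270
PU: pen up
FD 9: (0,6) -> (0,-3) [heading=270, move]
PD: pen down
FD 16: (0,-3) -> (0,-19) [heading=270, draw]
RT 90: heading 270 -> 180
RT 180: heading 180 -> 0
Final: pos=(0,-19), heading=0, 2 segment(s) drawn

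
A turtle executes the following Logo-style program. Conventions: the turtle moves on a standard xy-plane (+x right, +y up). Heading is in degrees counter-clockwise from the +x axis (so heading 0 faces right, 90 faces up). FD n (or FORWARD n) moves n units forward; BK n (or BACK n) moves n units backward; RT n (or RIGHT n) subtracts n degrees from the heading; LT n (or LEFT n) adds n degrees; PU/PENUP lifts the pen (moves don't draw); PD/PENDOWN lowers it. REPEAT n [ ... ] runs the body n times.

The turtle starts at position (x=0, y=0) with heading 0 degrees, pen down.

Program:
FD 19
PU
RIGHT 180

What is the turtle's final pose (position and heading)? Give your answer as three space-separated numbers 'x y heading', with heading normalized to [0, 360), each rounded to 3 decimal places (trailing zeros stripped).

Executing turtle program step by step:
Start: pos=(0,0), heading=0, pen down
FD 19: (0,0) -> (19,0) [heading=0, draw]
PU: pen up
RT 180: heading 0 -> 180
Final: pos=(19,0), heading=180, 1 segment(s) drawn

Answer: 19 0 180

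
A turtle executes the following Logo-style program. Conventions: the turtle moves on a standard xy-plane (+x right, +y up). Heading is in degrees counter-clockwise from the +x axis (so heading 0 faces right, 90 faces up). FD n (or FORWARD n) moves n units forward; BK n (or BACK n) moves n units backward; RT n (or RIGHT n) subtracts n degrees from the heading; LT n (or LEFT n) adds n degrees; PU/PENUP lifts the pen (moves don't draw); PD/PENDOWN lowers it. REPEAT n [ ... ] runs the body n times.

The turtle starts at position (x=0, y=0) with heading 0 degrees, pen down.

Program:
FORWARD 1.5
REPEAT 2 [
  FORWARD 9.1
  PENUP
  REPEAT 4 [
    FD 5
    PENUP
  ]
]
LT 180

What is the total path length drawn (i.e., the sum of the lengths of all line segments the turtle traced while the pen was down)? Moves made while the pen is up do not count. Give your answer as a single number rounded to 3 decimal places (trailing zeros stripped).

Executing turtle program step by step:
Start: pos=(0,0), heading=0, pen down
FD 1.5: (0,0) -> (1.5,0) [heading=0, draw]
REPEAT 2 [
  -- iteration 1/2 --
  FD 9.1: (1.5,0) -> (10.6,0) [heading=0, draw]
  PU: pen up
  REPEAT 4 [
    -- iteration 1/4 --
    FD 5: (10.6,0) -> (15.6,0) [heading=0, move]
    PU: pen up
    -- iteration 2/4 --
    FD 5: (15.6,0) -> (20.6,0) [heading=0, move]
    PU: pen up
    -- iteration 3/4 --
    FD 5: (20.6,0) -> (25.6,0) [heading=0, move]
    PU: pen up
    -- iteration 4/4 --
    FD 5: (25.6,0) -> (30.6,0) [heading=0, move]
    PU: pen up
  ]
  -- iteration 2/2 --
  FD 9.1: (30.6,0) -> (39.7,0) [heading=0, move]
  PU: pen up
  REPEAT 4 [
    -- iteration 1/4 --
    FD 5: (39.7,0) -> (44.7,0) [heading=0, move]
    PU: pen up
    -- iteration 2/4 --
    FD 5: (44.7,0) -> (49.7,0) [heading=0, move]
    PU: pen up
    -- iteration 3/4 --
    FD 5: (49.7,0) -> (54.7,0) [heading=0, move]
    PU: pen up
    -- iteration 4/4 --
    FD 5: (54.7,0) -> (59.7,0) [heading=0, move]
    PU: pen up
  ]
]
LT 180: heading 0 -> 180
Final: pos=(59.7,0), heading=180, 2 segment(s) drawn

Segment lengths:
  seg 1: (0,0) -> (1.5,0), length = 1.5
  seg 2: (1.5,0) -> (10.6,0), length = 9.1
Total = 10.6

Answer: 10.6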